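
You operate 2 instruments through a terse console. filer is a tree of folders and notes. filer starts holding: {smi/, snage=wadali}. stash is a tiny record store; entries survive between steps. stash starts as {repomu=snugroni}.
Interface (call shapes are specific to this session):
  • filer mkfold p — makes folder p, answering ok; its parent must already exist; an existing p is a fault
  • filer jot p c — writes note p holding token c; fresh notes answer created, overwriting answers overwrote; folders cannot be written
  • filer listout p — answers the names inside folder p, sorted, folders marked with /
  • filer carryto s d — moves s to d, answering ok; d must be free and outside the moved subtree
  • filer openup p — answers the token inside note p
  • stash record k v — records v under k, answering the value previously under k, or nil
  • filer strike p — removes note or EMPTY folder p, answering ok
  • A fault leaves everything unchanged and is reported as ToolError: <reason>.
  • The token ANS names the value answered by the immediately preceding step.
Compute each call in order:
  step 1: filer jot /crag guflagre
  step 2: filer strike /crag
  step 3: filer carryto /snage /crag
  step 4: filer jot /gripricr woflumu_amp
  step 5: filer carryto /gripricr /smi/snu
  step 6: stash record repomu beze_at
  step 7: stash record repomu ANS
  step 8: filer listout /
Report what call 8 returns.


==> filer jot(p: /crag, c: guflagre)
<== created
==> filer strike(p: /crag)
<== ok
==> filer carryto(s: /snage, d: /crag)
<== ok
==> filer jot(p: /gripricr, c: woflumu_amp)
<== created
==> filer carryto(s: /gripricr, d: /smi/snu)
<== ok
==> stash record(k: repomu, v: beze_at)
<== snugroni
==> stash record(k: repomu, v: ANS)
<== beze_at
==> filer listout(p: /)
<== [crag, smi/]

Answer: [crag, smi/]


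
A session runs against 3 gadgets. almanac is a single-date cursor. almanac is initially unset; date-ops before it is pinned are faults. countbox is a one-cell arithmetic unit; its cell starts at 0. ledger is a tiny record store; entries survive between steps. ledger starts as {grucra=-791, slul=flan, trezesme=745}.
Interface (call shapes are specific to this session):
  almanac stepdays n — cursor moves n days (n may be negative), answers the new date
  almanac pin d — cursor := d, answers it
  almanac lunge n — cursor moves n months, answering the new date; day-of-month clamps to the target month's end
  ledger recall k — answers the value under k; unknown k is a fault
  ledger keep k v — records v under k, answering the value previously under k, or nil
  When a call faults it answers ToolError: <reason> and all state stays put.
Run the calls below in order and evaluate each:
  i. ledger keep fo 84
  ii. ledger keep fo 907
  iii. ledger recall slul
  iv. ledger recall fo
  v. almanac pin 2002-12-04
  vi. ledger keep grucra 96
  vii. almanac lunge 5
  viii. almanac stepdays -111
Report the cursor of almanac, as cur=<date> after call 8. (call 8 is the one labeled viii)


Then ledger keep on fo, 84, yielding nil.
I invoke ledger keep on fo, 907, → 84.
I run ledger recall on slul, yielding flan.
Then ledger recall on fo, giving 907.
I call almanac pin on 2002-12-04, and observe 2002-12-04.
I invoke ledger keep on grucra, 96, — result: -791.
Calling almanac lunge on 5, → 2003-05-04.
I call almanac stepdays on -111, which returns 2003-01-13.

Answer: cur=2003-01-13


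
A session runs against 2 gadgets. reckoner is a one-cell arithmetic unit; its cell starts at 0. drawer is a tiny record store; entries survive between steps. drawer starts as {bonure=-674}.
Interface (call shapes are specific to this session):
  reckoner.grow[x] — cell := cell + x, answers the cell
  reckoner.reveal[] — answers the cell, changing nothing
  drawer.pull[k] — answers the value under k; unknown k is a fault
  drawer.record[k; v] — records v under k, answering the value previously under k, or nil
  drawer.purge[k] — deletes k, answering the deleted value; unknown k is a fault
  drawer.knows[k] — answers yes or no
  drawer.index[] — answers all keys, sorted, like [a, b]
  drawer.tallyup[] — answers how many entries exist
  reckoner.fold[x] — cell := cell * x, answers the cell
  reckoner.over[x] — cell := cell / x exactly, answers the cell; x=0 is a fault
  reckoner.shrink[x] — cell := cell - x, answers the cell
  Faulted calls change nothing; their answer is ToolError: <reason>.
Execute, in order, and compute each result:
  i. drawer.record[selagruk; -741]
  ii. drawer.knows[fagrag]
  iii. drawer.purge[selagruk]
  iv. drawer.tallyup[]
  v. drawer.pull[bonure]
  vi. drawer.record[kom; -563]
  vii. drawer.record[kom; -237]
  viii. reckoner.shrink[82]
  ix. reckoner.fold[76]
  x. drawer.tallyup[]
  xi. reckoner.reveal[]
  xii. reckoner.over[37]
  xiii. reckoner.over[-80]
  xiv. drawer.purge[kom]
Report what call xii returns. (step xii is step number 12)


·→ drawer.record(k=selagruk, v=-741)
·← nil
·→ drawer.knows(k=fagrag)
·← no
·→ drawer.purge(k=selagruk)
·← -741
·→ drawer.tallyup()
·← 1
·→ drawer.pull(k=bonure)
·← -674
·→ drawer.record(k=kom, v=-563)
·← nil
·→ drawer.record(k=kom, v=-237)
·← -563
·→ reckoner.shrink(x=82)
·← -82
·→ reckoner.fold(x=76)
·← -6232
·→ drawer.tallyup()
·← 2
·→ reckoner.reveal()
·← -6232
·→ reckoner.over(x=37)
·← -6232/37
·→ reckoner.over(x=-80)
·← 779/370
·→ drawer.purge(k=kom)
·← -237

Answer: -6232/37


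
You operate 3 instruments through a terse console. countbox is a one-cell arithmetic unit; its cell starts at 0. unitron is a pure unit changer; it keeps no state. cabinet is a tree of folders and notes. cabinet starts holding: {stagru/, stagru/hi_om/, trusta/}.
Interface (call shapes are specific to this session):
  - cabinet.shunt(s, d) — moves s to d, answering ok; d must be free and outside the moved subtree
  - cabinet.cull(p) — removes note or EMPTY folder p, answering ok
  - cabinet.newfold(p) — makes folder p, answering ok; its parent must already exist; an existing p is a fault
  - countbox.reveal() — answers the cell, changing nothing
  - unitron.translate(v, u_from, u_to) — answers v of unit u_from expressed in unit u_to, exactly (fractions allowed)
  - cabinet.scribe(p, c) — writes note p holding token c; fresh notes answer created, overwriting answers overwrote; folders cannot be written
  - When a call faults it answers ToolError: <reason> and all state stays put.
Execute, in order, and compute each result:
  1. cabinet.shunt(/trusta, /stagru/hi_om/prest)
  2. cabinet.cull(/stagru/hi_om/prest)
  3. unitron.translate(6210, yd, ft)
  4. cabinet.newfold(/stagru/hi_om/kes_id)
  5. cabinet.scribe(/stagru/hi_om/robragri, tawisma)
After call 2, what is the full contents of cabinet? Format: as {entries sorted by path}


>> shunt(s='/trusta', d='/stagru/hi_om/prest')
<< ok
>> cull(p='/stagru/hi_om/prest')
<< ok
>> translate(v='6210', u_from='yd', u_to='ft')
<< 18630
>> newfold(p='/stagru/hi_om/kes_id')
<< ok
>> scribe(p='/stagru/hi_om/robragri', c='tawisma')
<< created

Answer: {stagru/, stagru/hi_om/}


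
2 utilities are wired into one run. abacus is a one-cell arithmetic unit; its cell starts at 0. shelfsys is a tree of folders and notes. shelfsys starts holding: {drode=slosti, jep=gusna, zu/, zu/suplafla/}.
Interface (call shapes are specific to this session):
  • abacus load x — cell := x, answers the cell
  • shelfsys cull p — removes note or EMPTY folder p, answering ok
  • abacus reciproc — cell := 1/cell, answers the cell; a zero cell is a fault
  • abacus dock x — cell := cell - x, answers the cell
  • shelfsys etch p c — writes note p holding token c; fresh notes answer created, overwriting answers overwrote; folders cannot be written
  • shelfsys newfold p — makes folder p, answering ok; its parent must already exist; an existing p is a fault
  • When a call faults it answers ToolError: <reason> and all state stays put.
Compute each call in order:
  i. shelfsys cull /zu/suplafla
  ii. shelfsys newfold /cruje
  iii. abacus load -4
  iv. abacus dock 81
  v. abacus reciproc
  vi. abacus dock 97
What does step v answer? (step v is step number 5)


Answer: -1/85

Derivation:
I use shelfsys cull using p=/zu/suplafla, and get ok.
Now I run shelfsys newfold using p=/cruje, → ok.
I use abacus load using x=-4, → -4.
Invoking abacus dock using x=81, → -85.
Using abacus reciproc: -1/85.
Now I run abacus dock using x=97, and observe -8246/85.


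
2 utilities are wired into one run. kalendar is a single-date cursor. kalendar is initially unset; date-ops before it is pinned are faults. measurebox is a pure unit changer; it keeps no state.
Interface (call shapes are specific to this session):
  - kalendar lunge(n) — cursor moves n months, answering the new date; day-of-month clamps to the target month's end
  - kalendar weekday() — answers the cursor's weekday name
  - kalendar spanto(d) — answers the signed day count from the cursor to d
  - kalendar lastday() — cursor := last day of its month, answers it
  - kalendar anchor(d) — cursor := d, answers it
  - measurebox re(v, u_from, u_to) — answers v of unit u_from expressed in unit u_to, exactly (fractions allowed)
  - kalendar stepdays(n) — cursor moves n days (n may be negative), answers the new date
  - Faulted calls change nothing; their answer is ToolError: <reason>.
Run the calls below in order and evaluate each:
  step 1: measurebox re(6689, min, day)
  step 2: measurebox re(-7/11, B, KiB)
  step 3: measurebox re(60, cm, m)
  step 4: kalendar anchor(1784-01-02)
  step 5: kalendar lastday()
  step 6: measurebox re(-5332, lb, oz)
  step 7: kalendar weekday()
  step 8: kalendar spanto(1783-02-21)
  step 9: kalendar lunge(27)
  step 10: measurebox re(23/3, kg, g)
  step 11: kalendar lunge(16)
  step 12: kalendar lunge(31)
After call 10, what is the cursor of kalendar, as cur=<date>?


Answer: cur=1786-04-30

Derivation:
# 1. measurebox re(v→6689, u_from→min, u_to→day) ~> 6689/1440
# 2. measurebox re(v→-7/11, u_from→B, u_to→KiB) ~> -7/11264
# 3. measurebox re(v→60, u_from→cm, u_to→m) ~> 3/5
# 4. kalendar anchor(d→1784-01-02) ~> 1784-01-02
# 5. kalendar lastday() ~> 1784-01-31
# 6. measurebox re(v→-5332, u_from→lb, u_to→oz) ~> -85312
# 7. kalendar weekday() ~> Saturday
# 8. kalendar spanto(d→1783-02-21) ~> -344
# 9. kalendar lunge(n→27) ~> 1786-04-30
# 10. measurebox re(v→23/3, u_from→kg, u_to→g) ~> 23000/3
# 11. kalendar lunge(n→16) ~> 1787-08-30
# 12. kalendar lunge(n→31) ~> 1790-03-30


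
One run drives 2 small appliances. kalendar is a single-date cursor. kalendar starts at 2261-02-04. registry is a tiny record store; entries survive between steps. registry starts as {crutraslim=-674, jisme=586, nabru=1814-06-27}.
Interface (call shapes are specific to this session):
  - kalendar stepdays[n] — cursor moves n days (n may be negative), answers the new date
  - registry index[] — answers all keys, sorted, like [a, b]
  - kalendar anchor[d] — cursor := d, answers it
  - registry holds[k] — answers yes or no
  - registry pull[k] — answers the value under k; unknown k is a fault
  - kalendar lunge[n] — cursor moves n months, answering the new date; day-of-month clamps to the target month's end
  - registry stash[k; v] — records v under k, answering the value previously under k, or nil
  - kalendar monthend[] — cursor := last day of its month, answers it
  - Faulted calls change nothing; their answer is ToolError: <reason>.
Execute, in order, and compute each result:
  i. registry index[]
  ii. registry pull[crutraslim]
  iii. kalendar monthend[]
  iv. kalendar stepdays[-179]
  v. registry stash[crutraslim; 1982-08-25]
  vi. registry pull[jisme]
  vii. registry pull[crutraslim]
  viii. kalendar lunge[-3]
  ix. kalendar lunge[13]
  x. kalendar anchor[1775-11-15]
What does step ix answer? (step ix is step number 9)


Answer: 2261-07-02

Derivation:
# registry index() -> [crutraslim, jisme, nabru]
# registry pull(k→crutraslim) -> -674
# kalendar monthend() -> 2261-02-28
# kalendar stepdays(n→-179) -> 2260-09-02
# registry stash(k→crutraslim, v→1982-08-25) -> -674
# registry pull(k→jisme) -> 586
# registry pull(k→crutraslim) -> 1982-08-25
# kalendar lunge(n→-3) -> 2260-06-02
# kalendar lunge(n→13) -> 2261-07-02
# kalendar anchor(d→1775-11-15) -> 1775-11-15


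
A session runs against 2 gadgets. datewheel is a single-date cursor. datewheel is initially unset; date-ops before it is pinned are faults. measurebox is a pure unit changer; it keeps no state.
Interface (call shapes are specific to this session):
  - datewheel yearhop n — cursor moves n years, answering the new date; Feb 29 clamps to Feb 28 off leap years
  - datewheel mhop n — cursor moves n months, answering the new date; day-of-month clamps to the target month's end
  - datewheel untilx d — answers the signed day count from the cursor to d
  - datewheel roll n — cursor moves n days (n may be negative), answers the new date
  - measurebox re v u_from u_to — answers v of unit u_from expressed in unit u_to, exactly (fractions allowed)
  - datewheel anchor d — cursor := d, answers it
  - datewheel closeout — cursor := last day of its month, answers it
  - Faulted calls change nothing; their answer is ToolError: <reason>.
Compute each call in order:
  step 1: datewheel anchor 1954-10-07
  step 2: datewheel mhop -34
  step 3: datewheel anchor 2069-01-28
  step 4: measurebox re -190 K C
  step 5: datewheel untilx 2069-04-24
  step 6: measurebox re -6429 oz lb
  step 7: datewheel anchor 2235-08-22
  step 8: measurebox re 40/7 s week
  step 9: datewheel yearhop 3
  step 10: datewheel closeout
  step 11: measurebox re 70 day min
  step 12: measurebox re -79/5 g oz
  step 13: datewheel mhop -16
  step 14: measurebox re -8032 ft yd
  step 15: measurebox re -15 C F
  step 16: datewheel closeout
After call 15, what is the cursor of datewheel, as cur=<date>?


[in] datewheel anchor d→1954-10-07
[out] 1954-10-07
[in] datewheel mhop n→-34
[out] 1951-12-07
[in] datewheel anchor d→2069-01-28
[out] 2069-01-28
[in] measurebox re v→-190 u_from→K u_to→C
[out] -9263/20
[in] datewheel untilx d→2069-04-24
[out] 86
[in] measurebox re v→-6429 u_from→oz u_to→lb
[out] -6429/16
[in] datewheel anchor d→2235-08-22
[out] 2235-08-22
[in] measurebox re v→40/7 u_from→s u_to→week
[out] 1/105840
[in] datewheel yearhop n→3
[out] 2238-08-22
[in] datewheel closeout
[out] 2238-08-31
[in] measurebox re v→70 u_from→day u_to→min
[out] 100800
[in] measurebox re v→-79/5 u_from→g u_to→oz
[out] -25280000/45359237
[in] datewheel mhop n→-16
[out] 2237-04-30
[in] measurebox re v→-8032 u_from→ft u_to→yd
[out] -8032/3
[in] measurebox re v→-15 u_from→C u_to→F
[out] 5
[in] datewheel closeout
[out] 2237-04-30

Answer: cur=2237-04-30


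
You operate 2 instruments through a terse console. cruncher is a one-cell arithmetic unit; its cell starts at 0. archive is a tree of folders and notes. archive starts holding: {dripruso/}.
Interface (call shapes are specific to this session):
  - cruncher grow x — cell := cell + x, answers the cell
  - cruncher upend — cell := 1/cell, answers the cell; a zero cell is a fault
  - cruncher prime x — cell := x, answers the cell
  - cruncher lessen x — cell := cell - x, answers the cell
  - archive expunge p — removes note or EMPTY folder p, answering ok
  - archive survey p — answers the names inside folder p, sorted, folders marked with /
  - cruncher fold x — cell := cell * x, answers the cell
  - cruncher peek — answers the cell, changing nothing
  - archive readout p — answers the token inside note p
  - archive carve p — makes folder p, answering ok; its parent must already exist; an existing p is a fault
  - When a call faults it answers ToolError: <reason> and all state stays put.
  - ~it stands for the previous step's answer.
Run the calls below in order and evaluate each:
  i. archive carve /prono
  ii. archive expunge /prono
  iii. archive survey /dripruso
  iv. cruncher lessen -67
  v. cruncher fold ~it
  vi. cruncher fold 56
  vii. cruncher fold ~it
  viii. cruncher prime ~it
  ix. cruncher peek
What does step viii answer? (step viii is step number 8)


Step: archive carve[p=/prono]
Result: ok
Step: archive expunge[p=/prono]
Result: ok
Step: archive survey[p=/dripruso]
Result: []
Step: cruncher lessen[x=-67]
Result: 67
Step: cruncher fold[x=~it]
Result: 4489
Step: cruncher fold[x=56]
Result: 251384
Step: cruncher fold[x=~it]
Result: 63193915456
Step: cruncher prime[x=~it]
Result: 63193915456
Step: cruncher peek[]
Result: 63193915456

Answer: 63193915456


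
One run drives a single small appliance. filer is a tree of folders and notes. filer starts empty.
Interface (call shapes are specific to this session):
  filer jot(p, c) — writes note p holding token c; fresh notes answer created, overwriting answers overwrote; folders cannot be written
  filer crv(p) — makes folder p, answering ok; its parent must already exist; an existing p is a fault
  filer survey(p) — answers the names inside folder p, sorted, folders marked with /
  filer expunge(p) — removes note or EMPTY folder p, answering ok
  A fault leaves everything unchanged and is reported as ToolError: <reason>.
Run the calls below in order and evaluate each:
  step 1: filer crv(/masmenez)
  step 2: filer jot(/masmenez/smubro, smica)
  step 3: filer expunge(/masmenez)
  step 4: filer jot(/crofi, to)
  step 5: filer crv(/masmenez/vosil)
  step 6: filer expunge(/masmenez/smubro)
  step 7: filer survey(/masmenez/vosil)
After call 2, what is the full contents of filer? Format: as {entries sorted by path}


Answer: {masmenez/, masmenez/smubro=smica}

Derivation:
# filer crv(p→/masmenez) == ok
# filer jot(p→/masmenez/smubro, c→smica) == created
# filer expunge(p→/masmenez) == ToolError: not empty
# filer jot(p→/crofi, c→to) == created
# filer crv(p→/masmenez/vosil) == ok
# filer expunge(p→/masmenez/smubro) == ok
# filer survey(p→/masmenez/vosil) == []


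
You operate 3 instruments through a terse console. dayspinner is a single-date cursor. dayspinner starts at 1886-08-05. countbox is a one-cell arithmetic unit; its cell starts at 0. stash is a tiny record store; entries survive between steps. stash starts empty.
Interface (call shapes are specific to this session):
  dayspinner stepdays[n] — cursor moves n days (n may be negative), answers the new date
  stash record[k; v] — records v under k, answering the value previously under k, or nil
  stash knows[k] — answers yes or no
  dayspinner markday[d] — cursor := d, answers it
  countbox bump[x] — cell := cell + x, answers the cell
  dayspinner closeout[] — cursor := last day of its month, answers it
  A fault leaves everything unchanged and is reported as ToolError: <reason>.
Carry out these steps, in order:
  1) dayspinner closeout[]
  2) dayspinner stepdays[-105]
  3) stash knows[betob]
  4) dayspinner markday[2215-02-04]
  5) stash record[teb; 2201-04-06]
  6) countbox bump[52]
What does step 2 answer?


Answer: 1886-05-18

Derivation:
I run dayspinner closeout(), and see 1886-08-31.
Now I run dayspinner stepdays passing n: -105, yielding 1886-05-18.
Now I run stash knows passing k: betob, → no.
Next I call dayspinner markday passing d: 2215-02-04, and see 2215-02-04.
I try stash record passing k: teb, v: 2201-04-06, yielding nil.
I invoke countbox bump passing x: 52, yielding 52.


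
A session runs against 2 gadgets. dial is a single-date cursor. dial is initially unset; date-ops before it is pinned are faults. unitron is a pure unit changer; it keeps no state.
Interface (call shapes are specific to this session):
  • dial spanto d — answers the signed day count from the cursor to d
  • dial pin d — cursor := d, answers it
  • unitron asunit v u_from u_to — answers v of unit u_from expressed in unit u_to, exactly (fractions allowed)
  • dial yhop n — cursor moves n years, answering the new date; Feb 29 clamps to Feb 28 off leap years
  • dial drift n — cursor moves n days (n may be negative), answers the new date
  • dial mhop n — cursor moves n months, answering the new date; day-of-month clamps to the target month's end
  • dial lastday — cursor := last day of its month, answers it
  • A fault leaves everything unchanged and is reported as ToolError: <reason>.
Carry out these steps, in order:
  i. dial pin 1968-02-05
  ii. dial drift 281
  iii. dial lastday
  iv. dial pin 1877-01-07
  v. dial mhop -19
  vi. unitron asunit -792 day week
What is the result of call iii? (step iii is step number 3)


// 1. dial pin(1968-02-05) ~> 1968-02-05
// 2. dial drift(281) ~> 1968-11-12
// 3. dial lastday() ~> 1968-11-30
// 4. dial pin(1877-01-07) ~> 1877-01-07
// 5. dial mhop(-19) ~> 1875-06-07
// 6. unitron asunit(-792, day, week) ~> -792/7

Answer: 1968-11-30


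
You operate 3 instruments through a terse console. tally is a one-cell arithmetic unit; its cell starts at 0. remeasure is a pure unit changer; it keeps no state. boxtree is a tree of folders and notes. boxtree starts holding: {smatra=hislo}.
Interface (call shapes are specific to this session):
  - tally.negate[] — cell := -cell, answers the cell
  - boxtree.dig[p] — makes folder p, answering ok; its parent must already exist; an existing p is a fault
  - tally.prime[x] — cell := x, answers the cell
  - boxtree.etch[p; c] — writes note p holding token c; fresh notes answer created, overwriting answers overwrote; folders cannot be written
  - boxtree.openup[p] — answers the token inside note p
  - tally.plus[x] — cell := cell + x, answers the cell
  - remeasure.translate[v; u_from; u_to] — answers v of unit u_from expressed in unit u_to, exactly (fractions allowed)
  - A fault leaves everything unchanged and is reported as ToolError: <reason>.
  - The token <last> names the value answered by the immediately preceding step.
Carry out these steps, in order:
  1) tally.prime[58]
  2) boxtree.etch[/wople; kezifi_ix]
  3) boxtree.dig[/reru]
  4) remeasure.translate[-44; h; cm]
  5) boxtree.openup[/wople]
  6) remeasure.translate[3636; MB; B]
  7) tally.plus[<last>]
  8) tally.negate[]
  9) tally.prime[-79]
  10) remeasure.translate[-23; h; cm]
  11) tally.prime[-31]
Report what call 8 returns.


Act: prime[x='58']
Obs: 58
Act: etch[p='/wople'; c='kezifi_ix']
Obs: created
Act: dig[p='/reru']
Obs: ok
Act: translate[v='-44'; u_from='h'; u_to='cm']
Obs: ToolError: incompatible units
Act: openup[p='/wople']
Obs: kezifi_ix
Act: translate[v='3636'; u_from='MB'; u_to='B']
Obs: 3636000000
Act: plus[x='<last>']
Obs: 3636000058
Act: negate[]
Obs: -3636000058
Act: prime[x='-79']
Obs: -79
Act: translate[v='-23'; u_from='h'; u_to='cm']
Obs: ToolError: incompatible units
Act: prime[x='-31']
Obs: -31

Answer: -3636000058


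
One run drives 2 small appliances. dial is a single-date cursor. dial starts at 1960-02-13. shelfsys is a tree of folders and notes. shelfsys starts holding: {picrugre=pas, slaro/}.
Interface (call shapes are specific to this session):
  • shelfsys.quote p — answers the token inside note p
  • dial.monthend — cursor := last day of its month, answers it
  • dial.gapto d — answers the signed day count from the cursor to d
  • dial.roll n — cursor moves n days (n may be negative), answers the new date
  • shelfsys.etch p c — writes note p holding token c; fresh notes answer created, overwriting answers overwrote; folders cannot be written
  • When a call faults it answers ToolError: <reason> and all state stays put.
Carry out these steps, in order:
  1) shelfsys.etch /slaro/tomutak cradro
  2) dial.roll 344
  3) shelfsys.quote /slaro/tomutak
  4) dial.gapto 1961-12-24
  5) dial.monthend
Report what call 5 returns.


Answer: 1961-01-31

Derivation:
Next I call etch with /slaro/tomutak, cradro, and get created.
Now I run roll with 344, and get 1961-01-22.
I use quote with /slaro/tomutak, → cradro.
Now I run gapto with 1961-12-24, — result: 336.
I use monthend(), → 1961-01-31.


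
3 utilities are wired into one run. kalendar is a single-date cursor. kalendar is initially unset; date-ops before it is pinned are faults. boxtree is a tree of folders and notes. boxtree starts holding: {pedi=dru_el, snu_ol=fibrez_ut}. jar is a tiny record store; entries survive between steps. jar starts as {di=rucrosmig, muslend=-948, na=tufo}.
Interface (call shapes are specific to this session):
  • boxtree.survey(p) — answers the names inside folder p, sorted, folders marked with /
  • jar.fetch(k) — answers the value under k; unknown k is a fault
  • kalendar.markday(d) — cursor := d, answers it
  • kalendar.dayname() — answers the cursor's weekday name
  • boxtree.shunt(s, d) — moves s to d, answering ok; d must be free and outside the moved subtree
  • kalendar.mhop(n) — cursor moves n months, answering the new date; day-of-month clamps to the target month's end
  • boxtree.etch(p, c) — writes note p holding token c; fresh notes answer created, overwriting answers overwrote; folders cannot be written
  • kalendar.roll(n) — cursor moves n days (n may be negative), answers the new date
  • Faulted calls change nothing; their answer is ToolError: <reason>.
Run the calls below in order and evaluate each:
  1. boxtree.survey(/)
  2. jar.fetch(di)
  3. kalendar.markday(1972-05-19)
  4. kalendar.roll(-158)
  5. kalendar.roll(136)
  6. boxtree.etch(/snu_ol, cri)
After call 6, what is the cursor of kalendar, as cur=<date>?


Answer: cur=1972-04-27

Derivation:
==> boxtree.survey(p: /)
<== [pedi, snu_ol]
==> jar.fetch(k: di)
<== rucrosmig
==> kalendar.markday(d: 1972-05-19)
<== 1972-05-19
==> kalendar.roll(n: -158)
<== 1971-12-13
==> kalendar.roll(n: 136)
<== 1972-04-27
==> boxtree.etch(p: /snu_ol, c: cri)
<== overwrote


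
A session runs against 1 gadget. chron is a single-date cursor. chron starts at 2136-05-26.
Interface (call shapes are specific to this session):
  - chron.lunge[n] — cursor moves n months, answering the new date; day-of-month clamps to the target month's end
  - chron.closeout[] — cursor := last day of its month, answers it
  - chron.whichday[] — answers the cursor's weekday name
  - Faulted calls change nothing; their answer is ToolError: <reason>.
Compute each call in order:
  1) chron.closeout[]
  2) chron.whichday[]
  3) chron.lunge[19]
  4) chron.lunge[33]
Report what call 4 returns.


Answer: 2140-09-30

Derivation:
$ chron.closeout
:: 2136-05-31
$ chron.whichday
:: Thursday
$ chron.lunge 19
:: 2137-12-31
$ chron.lunge 33
:: 2140-09-30


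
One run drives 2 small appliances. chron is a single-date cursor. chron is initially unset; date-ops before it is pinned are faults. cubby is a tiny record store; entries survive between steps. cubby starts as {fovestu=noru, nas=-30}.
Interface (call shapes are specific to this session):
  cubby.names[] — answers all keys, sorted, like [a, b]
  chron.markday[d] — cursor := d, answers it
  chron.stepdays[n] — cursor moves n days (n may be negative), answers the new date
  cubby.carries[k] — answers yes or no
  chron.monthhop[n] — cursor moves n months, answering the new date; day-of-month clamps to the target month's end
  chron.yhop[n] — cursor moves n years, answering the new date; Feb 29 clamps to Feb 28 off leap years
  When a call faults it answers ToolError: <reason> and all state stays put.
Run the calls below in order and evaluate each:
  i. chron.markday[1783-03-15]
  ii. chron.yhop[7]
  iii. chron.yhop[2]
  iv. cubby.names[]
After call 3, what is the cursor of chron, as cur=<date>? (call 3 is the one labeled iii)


I invoke chron.markday on 1783-03-15, and get 1783-03-15.
Next I call chron.yhop on 7, which returns 1790-03-15.
I call chron.yhop on 2, and see 1792-03-15.
Next I call cubby.names, yielding [fovestu, nas].

Answer: cur=1792-03-15


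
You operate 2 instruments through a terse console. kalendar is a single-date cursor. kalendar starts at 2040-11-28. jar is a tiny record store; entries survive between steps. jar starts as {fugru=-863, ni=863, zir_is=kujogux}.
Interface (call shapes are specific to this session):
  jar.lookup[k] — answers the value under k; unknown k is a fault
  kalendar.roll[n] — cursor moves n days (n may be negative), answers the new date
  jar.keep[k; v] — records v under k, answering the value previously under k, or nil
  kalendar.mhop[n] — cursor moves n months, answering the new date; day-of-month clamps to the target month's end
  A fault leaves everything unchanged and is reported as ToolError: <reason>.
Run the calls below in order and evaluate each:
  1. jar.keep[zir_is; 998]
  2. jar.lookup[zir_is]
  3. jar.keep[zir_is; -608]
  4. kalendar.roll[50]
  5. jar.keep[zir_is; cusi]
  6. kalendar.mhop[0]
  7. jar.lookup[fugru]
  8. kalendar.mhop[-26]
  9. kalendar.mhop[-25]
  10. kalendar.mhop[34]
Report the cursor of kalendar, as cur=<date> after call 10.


% keep zir_is 998
  kujogux
% lookup zir_is
  998
% keep zir_is -608
  998
% roll 50
  2041-01-17
% keep zir_is cusi
  -608
% mhop 0
  2041-01-17
% lookup fugru
  -863
% mhop -26
  2038-11-17
% mhop -25
  2036-10-17
% mhop 34
  2039-08-17

Answer: cur=2039-08-17


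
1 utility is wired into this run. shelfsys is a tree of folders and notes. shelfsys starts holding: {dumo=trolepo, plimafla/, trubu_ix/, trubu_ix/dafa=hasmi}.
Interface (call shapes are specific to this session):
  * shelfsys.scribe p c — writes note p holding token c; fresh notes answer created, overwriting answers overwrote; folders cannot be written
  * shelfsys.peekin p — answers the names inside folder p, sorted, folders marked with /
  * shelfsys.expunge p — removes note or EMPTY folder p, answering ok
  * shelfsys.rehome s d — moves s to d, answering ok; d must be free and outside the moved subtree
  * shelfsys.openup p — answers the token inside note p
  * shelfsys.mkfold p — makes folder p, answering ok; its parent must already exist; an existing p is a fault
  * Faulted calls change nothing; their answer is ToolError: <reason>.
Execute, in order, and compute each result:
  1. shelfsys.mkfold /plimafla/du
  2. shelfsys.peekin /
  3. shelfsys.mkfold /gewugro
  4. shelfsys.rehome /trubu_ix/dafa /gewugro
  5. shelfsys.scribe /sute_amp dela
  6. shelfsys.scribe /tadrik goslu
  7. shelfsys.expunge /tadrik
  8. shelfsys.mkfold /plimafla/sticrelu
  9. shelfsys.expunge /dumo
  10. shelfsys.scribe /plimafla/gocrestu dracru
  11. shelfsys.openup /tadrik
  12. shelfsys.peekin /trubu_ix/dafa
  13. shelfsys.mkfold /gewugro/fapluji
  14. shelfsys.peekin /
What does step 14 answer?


Answer: [gewugro/, plimafla/, sute_amp, trubu_ix/]

Derivation:
·→ shelfsys.mkfold(p→/plimafla/du)
·← ok
·→ shelfsys.peekin(p→/)
·← [dumo, plimafla/, trubu_ix/]
·→ shelfsys.mkfold(p→/gewugro)
·← ok
·→ shelfsys.rehome(s→/trubu_ix/dafa, d→/gewugro)
·← ToolError: exists
·→ shelfsys.scribe(p→/sute_amp, c→dela)
·← created
·→ shelfsys.scribe(p→/tadrik, c→goslu)
·← created
·→ shelfsys.expunge(p→/tadrik)
·← ok
·→ shelfsys.mkfold(p→/plimafla/sticrelu)
·← ok
·→ shelfsys.expunge(p→/dumo)
·← ok
·→ shelfsys.scribe(p→/plimafla/gocrestu, c→dracru)
·← created
·→ shelfsys.openup(p→/tadrik)
·← ToolError: not found
·→ shelfsys.peekin(p→/trubu_ix/dafa)
·← ToolError: not a directory
·→ shelfsys.mkfold(p→/gewugro/fapluji)
·← ok
·→ shelfsys.peekin(p→/)
·← [gewugro/, plimafla/, sute_amp, trubu_ix/]


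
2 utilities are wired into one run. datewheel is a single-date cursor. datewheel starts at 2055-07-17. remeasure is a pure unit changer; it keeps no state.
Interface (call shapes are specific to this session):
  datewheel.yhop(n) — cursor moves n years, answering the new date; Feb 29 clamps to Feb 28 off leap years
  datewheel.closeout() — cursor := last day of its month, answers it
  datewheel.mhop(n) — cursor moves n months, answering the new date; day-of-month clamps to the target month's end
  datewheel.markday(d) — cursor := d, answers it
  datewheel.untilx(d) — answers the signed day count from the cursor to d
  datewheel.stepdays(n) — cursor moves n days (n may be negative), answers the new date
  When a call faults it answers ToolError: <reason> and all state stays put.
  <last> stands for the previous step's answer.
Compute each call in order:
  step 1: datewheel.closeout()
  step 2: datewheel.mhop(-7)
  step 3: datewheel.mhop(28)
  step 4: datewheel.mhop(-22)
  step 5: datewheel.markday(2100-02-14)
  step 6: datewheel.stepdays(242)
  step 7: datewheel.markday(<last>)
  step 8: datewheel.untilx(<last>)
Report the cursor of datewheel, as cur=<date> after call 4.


Answer: cur=2055-06-30

Derivation:
I invoke closeout(), and get 2055-07-31.
Then mhop using -7, yielding 2054-12-31.
Then mhop using 28, → 2057-04-30.
I call mhop using -22, giving 2055-06-30.
Now I run markday using 2100-02-14, and observe 2100-02-14.
I run stepdays using 242, and see 2100-10-14.
I use markday using <last>, and see 2100-10-14.
Using untilx using <last>, and get 0.


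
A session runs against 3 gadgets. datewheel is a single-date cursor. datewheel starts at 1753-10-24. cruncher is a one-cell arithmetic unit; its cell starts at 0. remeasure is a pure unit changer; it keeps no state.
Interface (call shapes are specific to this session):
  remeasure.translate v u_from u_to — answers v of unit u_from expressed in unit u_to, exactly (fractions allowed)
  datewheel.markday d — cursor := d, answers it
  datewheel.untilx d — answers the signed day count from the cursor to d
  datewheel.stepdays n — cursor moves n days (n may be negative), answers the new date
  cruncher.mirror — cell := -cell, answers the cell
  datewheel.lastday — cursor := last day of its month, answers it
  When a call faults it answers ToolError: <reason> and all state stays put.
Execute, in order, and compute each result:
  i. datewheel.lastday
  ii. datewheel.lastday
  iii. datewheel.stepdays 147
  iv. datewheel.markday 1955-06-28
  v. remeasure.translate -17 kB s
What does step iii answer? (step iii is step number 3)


$ lastday
:: 1753-10-31
$ lastday
:: 1753-10-31
$ stepdays n=147
:: 1754-03-27
$ markday d=1955-06-28
:: 1955-06-28
$ translate v=-17 u_from=kB u_to=s
:: ToolError: incompatible units

Answer: 1754-03-27


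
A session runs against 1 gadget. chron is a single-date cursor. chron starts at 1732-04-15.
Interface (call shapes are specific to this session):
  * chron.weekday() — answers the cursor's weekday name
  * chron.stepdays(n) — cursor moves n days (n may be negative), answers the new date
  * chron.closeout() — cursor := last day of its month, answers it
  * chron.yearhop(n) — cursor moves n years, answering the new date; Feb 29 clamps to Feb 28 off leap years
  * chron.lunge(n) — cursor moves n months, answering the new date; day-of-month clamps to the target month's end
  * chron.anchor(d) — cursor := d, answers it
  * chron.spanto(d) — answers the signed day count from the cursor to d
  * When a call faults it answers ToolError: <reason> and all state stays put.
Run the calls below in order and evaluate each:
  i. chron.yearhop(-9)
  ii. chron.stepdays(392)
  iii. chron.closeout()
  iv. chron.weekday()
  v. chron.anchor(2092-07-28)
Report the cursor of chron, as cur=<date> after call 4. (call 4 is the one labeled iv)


Answer: cur=1724-05-31

Derivation:
! 1. chron.yearhop(n=-9) => 1723-04-15
! 2. chron.stepdays(n=392) => 1724-05-11
! 3. chron.closeout() => 1724-05-31
! 4. chron.weekday() => Wednesday
! 5. chron.anchor(d=2092-07-28) => 2092-07-28


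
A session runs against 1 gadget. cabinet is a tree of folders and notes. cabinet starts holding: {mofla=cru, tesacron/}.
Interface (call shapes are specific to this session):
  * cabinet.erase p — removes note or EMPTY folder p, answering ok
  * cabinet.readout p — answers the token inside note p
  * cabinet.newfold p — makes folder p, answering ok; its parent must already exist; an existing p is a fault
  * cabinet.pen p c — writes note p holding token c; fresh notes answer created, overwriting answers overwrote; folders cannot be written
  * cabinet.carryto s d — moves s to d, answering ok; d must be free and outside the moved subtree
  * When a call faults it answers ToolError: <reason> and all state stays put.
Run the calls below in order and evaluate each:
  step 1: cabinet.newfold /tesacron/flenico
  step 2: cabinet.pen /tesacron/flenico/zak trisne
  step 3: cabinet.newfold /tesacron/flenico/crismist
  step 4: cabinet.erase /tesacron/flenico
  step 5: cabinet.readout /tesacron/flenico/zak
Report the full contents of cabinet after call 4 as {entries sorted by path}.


% 1. cabinet.newfold(p='/tesacron/flenico') : ok
% 2. cabinet.pen(p='/tesacron/flenico/zak', c='trisne') : created
% 3. cabinet.newfold(p='/tesacron/flenico/crismist') : ok
% 4. cabinet.erase(p='/tesacron/flenico') : ToolError: not empty
% 5. cabinet.readout(p='/tesacron/flenico/zak') : trisne

Answer: {mofla=cru, tesacron/, tesacron/flenico/, tesacron/flenico/crismist/, tesacron/flenico/zak=trisne}


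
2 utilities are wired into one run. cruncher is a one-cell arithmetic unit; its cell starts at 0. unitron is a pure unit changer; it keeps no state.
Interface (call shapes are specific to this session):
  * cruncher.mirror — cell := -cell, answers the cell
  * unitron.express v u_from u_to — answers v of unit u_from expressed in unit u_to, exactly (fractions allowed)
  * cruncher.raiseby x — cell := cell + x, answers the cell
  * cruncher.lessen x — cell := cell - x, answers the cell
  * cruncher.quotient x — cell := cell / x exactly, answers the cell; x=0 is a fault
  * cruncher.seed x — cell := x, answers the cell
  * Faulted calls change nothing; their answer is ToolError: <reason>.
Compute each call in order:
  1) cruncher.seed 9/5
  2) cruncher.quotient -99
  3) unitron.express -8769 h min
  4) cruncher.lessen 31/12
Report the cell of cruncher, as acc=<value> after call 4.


Answer: acc=-1717/660

Derivation:
~$ seed x='9/5'
[out] 9/5
~$ quotient x='-99'
[out] -1/55
~$ express v='-8769' u_from='h' u_to='min'
[out] -526140
~$ lessen x='31/12'
[out] -1717/660


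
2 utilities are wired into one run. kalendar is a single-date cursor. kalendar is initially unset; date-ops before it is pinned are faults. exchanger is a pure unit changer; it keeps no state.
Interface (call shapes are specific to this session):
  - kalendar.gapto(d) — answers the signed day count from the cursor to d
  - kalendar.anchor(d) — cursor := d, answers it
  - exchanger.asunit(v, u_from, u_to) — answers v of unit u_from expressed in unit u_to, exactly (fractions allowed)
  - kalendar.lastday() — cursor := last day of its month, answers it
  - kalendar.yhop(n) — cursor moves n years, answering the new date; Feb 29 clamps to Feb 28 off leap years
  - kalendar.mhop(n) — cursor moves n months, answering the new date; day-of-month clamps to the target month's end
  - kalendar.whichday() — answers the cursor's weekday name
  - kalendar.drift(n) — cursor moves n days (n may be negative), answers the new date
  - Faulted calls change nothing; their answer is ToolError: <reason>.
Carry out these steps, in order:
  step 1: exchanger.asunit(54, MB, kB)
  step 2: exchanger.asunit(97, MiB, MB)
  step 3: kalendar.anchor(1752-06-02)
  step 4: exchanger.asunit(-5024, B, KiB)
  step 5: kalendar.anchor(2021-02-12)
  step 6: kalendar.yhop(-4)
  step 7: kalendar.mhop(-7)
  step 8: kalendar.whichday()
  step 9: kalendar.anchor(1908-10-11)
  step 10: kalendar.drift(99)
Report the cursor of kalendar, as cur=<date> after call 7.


Answer: cur=2016-07-12

Derivation:
$ asunit v→54 u_from→MB u_to→kB
[out] 54000
$ asunit v→97 u_from→MiB u_to→MB
[out] 1589248/15625
$ anchor d→1752-06-02
[out] 1752-06-02
$ asunit v→-5024 u_from→B u_to→KiB
[out] -157/32
$ anchor d→2021-02-12
[out] 2021-02-12
$ yhop n→-4
[out] 2017-02-12
$ mhop n→-7
[out] 2016-07-12
$ whichday
[out] Tuesday
$ anchor d→1908-10-11
[out] 1908-10-11
$ drift n→99
[out] 1909-01-18


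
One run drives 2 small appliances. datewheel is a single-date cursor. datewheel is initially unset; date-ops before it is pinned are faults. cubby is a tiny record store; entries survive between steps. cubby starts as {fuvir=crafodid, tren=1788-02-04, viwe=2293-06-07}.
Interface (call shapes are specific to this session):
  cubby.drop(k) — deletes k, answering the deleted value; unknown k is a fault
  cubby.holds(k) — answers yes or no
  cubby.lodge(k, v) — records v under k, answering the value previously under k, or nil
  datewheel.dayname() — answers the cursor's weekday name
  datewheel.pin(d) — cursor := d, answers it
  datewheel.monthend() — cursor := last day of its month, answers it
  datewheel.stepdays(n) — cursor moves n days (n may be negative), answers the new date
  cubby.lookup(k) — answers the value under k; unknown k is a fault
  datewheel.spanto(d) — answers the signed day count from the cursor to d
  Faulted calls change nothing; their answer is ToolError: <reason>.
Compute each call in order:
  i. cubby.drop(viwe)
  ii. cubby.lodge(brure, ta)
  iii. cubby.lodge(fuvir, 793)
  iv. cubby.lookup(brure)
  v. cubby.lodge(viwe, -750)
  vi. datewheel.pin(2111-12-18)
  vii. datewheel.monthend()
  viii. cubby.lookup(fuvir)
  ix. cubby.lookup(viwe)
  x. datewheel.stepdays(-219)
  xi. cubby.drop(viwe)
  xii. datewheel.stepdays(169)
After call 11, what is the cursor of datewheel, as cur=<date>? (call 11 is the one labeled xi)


Answer: cur=2111-05-26

Derivation:
I invoke cubby.drop using k: viwe: 2293-06-07.
I use cubby.lodge using k: brure, v: ta, → nil.
Next I call cubby.lodge using k: fuvir, v: 793, giving crafodid.
Now I run cubby.lookup using k: brure, and see ta.
I run cubby.lodge using k: viwe, v: -750, — result: nil.
I invoke datewheel.pin using d: 2111-12-18: 2111-12-18.
Next I call datewheel.monthend, which returns 2111-12-31.
Invoking cubby.lookup using k: fuvir, giving 793.
I run cubby.lookup using k: viwe, which returns -750.
I invoke datewheel.stepdays using n: -219, → 2111-05-26.
I run cubby.drop using k: viwe: -750.
Then datewheel.stepdays using n: 169, giving 2111-11-11.
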